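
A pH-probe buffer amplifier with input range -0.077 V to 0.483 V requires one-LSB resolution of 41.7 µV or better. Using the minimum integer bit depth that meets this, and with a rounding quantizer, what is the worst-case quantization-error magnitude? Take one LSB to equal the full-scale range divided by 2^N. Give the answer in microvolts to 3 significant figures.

Span: 0.483 V − (-0.077 V) = 0.56 V.
Need 2^N ≥ 0.56 V / 41.7 µV = 13430 → N_min = 14.
One LSB is 0.56 V / 16384 = 34.180 µV.
Half an LSB is 17.1 µV.

17.1 µV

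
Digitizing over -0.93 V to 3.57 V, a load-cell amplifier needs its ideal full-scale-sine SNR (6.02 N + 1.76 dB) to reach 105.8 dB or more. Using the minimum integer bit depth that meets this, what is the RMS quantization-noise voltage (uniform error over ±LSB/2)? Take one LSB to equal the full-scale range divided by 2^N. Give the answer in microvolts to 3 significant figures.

Full-scale range = 3.57 V − (-0.93 V) = 4.5 V.
Required N = ⌈(105.8 − 1.76)/6.02⌉ = ⌈17.282⌉ = 18.
Step size = 4.5/262144 V = 17.166 µV.
V_rms = LSB/√12 = 4.96 µV.

4.96 µV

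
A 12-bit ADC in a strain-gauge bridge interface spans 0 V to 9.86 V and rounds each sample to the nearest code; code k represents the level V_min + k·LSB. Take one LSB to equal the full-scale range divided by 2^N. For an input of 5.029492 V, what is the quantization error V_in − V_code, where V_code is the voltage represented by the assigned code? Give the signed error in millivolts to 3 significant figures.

+0.796 mV

Span = 9.86 V. LSB = 9.86 V / 2^12 ≈ 2.407 mV.
(5.029492 − (0)) / LSB = 5.029492 × 4096/9.86 = 2089.3306. Nearest integer: k = 2089.
V_code = 0 + (2089/4096) × 9.86 = 5.028696289 V.
Error = V_in − V_code = 5.029492 − (5.028696289) = +0.796 mV.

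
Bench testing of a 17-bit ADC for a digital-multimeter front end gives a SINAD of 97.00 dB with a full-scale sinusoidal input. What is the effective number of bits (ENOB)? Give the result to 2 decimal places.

ENOB = (SINAD − 1.76) / 6.02 = (97.00 − 1.76) / 6.02 = 95.24 / 6.02 = 15.8206.

15.82 bits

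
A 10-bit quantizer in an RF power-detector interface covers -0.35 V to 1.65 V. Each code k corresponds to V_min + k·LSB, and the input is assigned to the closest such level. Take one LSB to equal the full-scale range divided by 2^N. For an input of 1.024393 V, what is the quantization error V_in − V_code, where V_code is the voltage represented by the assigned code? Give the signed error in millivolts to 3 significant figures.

−0.607 mV

The full-scale span is 1.65 − (-0.35) = 2 V. LSB = 2 V / 2^10 ≈ 1.953 mV.
(V_in − V_min)/LSB = (1.024393 − (-0.35)) × 1024/2 = 703.6892 → nearest code k = 704.
Reconstructed level: -0.35 + 704 × 2/1024 V = 1.025000000 V.
e = 1.024393 − (1.025000000) = −0.607 mV.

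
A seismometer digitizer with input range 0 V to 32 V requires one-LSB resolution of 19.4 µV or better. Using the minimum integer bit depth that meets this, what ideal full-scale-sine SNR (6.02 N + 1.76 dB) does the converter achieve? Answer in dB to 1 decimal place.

Span = 32 V.
Need 2^N ≥ 32 V / 19.4 µV = 1.649e6 → N_min = 21.
6.02(21) + 1.76 = 128.18 dB.

128.2 dB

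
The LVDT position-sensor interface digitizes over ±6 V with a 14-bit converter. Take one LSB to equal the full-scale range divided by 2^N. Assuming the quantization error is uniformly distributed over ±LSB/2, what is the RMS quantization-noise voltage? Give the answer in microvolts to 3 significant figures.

Full-scale range = 6 V − (-6 V) = 12 V.
LSB = 12 V ÷ 2^14 = 12/16384 V = 0.73242 mV.
For a uniform distribution on [−LSB/2, +LSB/2], V_rms = LSB/√12 = 0.73242 mV/3.4641 = 211 µV.

211 µV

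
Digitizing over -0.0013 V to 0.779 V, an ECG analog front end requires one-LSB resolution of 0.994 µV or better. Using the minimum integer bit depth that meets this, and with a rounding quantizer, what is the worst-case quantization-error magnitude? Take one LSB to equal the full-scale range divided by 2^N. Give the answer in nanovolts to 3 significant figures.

372 nV

The full-scale span is 0.779 − (-0.0013) = 0.7803 V.
0.7803 V / 0.994 µV = 785000. Since 2^19 = 524288 and 2^20 = 1048576, N = 20.
LSB = 0.7803 V ÷ 2^20 = 0.7803/1048576 V = 0.74415 µV.
Max error for round-to-nearest is LSB/2 = 372 nV.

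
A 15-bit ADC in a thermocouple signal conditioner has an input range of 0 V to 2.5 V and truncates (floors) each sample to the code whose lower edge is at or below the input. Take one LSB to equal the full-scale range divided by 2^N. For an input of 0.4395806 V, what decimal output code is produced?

V_FS = 2.5 V. LSB = 2.5 V / 2^15 ≈ 76.29 µV.
(V_in − V_min) × 2^15/range = (0.4395806 − (0)) × 32768/2.5 = 5761.671.
Floor → code = 5761.

5761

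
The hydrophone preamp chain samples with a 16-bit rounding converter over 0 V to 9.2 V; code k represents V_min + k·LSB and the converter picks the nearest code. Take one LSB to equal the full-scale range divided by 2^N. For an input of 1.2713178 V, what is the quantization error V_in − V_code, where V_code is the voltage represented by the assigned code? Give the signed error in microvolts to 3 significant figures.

+28.7 µV

Span = 9.2 V. LSB = 9.2 V / 2^16 ≈ 140.4 µV.
(1.2713178 − (0)) / LSB = 1.2713178 × 65536/9.2 = 9056.2047. Nearest integer: k = 9056.
V_code = 0 + (9056/65536) × 9.2 = 1.2712890625 V.
V_in − V_code = 1.2713178 − (1.2712890625) = +28.7 µV.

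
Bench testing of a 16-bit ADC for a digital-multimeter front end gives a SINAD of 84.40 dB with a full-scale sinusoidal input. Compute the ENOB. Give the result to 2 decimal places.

(84.40 − 1.76) / 6.02 = 82.64/6.02 = 13.7276 effective bits.

13.73 bits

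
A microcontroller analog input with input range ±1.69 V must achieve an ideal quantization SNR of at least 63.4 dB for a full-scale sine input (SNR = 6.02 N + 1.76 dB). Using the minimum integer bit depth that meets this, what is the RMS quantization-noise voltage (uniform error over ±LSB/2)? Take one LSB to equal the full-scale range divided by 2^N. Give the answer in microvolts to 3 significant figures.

476 µV

Range = 1.69 − (-1.69) = 3.38 V.
Required N = ⌈(63.4 − 1.76)/6.02⌉ = ⌈10.239⌉ = 11.
LSB = 3.38 V ÷ 2^11 = 3.38/2048 V = 1.6504 mV.
σ_q = LSB/√12 = 1.6504 mV/3.4641 = 476 µV.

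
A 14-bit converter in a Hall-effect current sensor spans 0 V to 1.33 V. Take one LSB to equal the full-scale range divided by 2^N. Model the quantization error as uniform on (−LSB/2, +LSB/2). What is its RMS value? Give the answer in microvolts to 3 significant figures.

Range is 1.33 V.
One LSB is 1.33 V / 16384 = 81.177 µV.
RMS of a uniform error over width LSB is LSB/√12 = 23.4 µV.

23.4 µV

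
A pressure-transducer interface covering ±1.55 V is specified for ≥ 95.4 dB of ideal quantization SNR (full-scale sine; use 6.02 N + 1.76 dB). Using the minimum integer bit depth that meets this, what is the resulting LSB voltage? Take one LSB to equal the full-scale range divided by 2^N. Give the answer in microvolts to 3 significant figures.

47.3 µV

Span: 1.55 V − (-1.55 V) = 3.1 V.
N ≥ (95.4 − 1.76)/6.02 = 15.555 → N_min = 16.
One LSB is 3.1 V / 65536 = 47.3 µV.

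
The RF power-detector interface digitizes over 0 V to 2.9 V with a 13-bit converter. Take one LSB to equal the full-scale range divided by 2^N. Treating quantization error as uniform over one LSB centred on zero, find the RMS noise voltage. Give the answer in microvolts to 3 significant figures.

102 µV

Span = 2.9 V.
LSB = 2.9 V ÷ 2^13 = 2.9/8192 V = 354.00 µV.
σ_q = LSB/√12 = 354.00 µV/3.4641 = 102 µV.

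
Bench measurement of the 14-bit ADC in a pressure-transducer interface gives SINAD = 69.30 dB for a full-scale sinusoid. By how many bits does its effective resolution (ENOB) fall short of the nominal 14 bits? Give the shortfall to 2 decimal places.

Effective bits = (69.30 − 1.76)/6.02 = 11.2193.
Lost resolution: 14 − 11.2193 = 2.7807 bits.

2.78 bits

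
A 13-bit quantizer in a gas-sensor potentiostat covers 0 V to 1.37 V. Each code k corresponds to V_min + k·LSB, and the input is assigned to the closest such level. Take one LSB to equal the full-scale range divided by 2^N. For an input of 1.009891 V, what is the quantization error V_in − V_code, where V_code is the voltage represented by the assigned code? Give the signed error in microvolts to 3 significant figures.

−49.2 µV

Full-scale range = 1.37 V. LSB = 1.37 V / 2^13 ≈ 167.2 µV.
(V_in − V_min)/LSB = (1.009891 − (0)) × 8192/1.37 = 6038.7059 → nearest code k = 6039.
Reconstructed level: 0 + 6039 × 1.37/8192 V = 1.009940186 V.
V_in − V_code = 1.009891 − (1.009940186) = −49.2 µV.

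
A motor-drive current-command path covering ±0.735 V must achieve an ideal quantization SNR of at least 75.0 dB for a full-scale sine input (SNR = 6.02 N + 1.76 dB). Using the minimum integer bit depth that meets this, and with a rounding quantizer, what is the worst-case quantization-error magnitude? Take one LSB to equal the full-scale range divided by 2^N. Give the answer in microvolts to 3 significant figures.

Span: 0.735 V − (-0.735 V) = 1.47 V.
N ≥ (75.0 − 1.76)/6.02 = 12.166 → N_min = 13.
One LSB is 1.47 V / 8192 = 179.44 µV.
Max error for round-to-nearest is LSB/2 = 89.7 µV.

89.7 µV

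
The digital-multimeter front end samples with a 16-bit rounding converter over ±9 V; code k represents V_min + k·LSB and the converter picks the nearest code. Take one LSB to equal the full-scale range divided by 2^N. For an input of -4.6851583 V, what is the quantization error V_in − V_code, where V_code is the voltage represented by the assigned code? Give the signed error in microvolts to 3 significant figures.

The full-scale span is 9 − (-9) = 18 V. LSB = 18 V / 2^16 ≈ 274.7 µV.
(V_in − V_min)/LSB = (-4.6851583 − (-9)) × 65536/18 = 15709.8592 → nearest code k = 15710.
V_code = V_min + k × range/2^16 = -9 + 15710 × 18/65536 = -4.6851196289 V.
e = -4.6851583 − (-4.6851196289) = −38.7 µV.

−38.7 µV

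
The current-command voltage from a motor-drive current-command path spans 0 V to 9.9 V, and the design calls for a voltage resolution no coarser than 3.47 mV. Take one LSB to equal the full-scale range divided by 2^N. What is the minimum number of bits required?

Span = 9.9 V.
9.9 V / 3.47 mV = 2853. Since 2^11 = 2048 and 2^12 = 4096, N = 12.

12 bits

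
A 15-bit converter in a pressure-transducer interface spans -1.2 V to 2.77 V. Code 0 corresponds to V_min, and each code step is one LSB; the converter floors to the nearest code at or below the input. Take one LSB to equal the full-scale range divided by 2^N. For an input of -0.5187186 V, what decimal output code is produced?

Span: 2.77 V − (-1.2 V) = 3.97 V. LSB = 3.97 V / 2^15 ≈ 121.2 µV.
(V_in − V_min) × 2^15/range = (-0.5187186 − (-1.2)) × 32768/3.97 = 5623.231.
Floor → code = 5623.

5623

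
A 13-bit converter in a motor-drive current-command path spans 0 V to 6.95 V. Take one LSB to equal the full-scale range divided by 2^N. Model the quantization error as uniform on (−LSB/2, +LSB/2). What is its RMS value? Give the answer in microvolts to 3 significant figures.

245 µV

Range is 6.95 V.
LSB = 6.95 V ÷ 2^13 = 6.95/8192 V = 0.84839 mV.
RMS of a uniform error over width LSB is LSB/√12 = 245 µV.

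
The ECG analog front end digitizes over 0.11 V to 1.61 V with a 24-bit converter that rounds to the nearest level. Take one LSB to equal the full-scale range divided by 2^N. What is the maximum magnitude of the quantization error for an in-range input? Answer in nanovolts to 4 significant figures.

The full-scale span is 1.61 − (0.11) = 1.5 V.
LSB = 1.5 V ÷ 2^24 = 1.5/16777216 V = 89.4070 nV.
Worst-case error for round-to-nearest is half an LSB: 44.70 nV.

44.70 nV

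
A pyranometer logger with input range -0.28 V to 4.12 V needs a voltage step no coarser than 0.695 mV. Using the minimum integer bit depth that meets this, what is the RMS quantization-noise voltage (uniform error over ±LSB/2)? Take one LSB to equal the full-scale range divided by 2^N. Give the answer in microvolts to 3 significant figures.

155 µV

The full-scale span is 4.12 − (-0.28) = 4.4 V.
Required number of levels: 4.4/0.695 mV = 6330.9; smallest N with 2^N ≥ that is 13.
One LSB is 4.4 V / 8192 = 0.53711 mV.
RMS noise = LSB/√12 = 155 µV.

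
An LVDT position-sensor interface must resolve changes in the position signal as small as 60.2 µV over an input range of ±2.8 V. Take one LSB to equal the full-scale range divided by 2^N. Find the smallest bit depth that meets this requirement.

17 bits

Range = 2.8 − (-2.8) = 5.6 V.
Levels needed ≥ 5.6/60.2 µV = 93020. 2^17 = 131072 suffices, so N_min = 17.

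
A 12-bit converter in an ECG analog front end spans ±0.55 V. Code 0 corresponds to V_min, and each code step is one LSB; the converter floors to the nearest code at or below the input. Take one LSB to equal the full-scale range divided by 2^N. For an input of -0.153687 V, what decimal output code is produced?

Full-scale range = 0.55 V − (-0.55 V) = 1.1 V. LSB = 1.1 V / 2^12 ≈ 268.6 µV.
(V_in − V_min) × 2^12/range = (-0.153687 − (-0.55)) × 4096/1.1 = 1475.725.
Floor → code = 1475.

1475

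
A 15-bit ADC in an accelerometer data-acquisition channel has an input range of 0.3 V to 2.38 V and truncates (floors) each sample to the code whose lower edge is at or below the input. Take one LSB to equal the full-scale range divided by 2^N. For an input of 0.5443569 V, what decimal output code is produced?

Full-scale range = 2.38 V − (0.3 V) = 2.08 V. LSB = 2.08 V / 2^15 ≈ 63.48 µV.
code = ⌊(V_in − V_min)/LSB⌋ = ⌊(V_in − V_min) × 2^15 / range⌋
     = ⌊(0.5443569 − (0.3)) × 32768 / 2.08⌋ = ⌊0.2443569 × 32768/2.08⌋
     = ⌊3849.561⌋ = 3849.

3849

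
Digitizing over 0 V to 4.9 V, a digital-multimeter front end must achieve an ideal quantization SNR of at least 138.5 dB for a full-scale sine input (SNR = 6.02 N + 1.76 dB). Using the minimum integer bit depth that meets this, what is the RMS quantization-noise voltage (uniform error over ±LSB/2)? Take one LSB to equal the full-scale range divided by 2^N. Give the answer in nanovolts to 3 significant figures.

Range is 4.9 V.
N ≥ (138.5 − 1.76)/6.02 = 22.714 → N_min = 23.
LSB = 4.9 V / 2^23 = 0.58413 µV.
V_rms = LSB/√12 = 169 nV.

169 nV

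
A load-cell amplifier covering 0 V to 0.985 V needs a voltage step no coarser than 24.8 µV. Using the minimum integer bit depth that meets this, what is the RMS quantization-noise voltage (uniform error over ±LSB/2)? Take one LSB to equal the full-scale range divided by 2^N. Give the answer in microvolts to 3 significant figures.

Full-scale range = 0.985 V.
Need 2^N ≥ 0.985 V / 24.8 µV = 39720 → N_min = 16.
LSB = 0.985 V ÷ 2^16 = 0.985/65536 V = 15.030 µV.
RMS noise = LSB/√12 = 4.34 µV.

4.34 µV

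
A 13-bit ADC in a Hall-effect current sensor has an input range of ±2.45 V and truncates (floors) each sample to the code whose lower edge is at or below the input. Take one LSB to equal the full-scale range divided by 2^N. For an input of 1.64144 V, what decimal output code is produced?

The full-scale span is 2.45 − (-2.45) = 4.9 V. LSB = 4.9 V / 2^13 ≈ 0.5981 mV.
(V_in − V_min) × 2^13/range = (1.64144 − (-2.45)) × 8192/4.9 = 6840.220.
Floor → code = 6840.

6840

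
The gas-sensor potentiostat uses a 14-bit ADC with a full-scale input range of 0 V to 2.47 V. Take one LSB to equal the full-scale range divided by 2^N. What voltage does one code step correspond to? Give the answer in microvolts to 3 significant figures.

Range is 2.47 V.
2^14 = 16384 levels.
One LSB is 2.47 V / 16384 = 151 µV.

151 µV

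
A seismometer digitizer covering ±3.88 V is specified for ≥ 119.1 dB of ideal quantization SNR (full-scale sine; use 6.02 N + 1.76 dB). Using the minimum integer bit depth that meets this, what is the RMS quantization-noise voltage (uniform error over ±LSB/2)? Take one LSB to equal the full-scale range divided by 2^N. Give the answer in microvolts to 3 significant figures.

2.14 µV

Range = 3.88 − (-3.88) = 7.76 V.
N ≥ (119.1 − 1.76)/6.02 = 19.492 → N_min = 20.
One LSB is 7.76 V / 1048576 = 7.4005 µV.
RMS noise = LSB/√12 = 2.14 µV.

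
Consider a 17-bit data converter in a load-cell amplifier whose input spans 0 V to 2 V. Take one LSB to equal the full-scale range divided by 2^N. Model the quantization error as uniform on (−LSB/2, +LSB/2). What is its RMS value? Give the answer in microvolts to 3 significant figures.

4.40 µV

V_FS = 2 V.
One LSB is 2 V / 131072 = 15.259 µV.
V_rms = LSB/√12 = 15.259 µV / √12 = 4.40 µV.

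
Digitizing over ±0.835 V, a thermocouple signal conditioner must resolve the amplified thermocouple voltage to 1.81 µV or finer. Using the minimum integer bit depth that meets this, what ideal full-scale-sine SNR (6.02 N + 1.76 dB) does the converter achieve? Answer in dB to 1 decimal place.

Full-scale range = 0.835 V − (-0.835 V) = 1.67 V.
Need 2^N ≥ 1.67 V / 1.81 µV = 922700 → N_min = 20.
Ideal SNR at N = 20: 6.02·20 + 1.76 = 122.2 dB.

122.2 dB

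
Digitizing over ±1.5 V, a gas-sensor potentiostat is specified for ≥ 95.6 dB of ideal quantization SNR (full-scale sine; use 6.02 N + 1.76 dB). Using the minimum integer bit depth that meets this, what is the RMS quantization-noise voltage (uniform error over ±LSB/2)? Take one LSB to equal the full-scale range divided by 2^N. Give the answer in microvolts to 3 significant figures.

Range = 1.5 − (-1.5) = 3 V.
6.02 N + 1.76 ≥ 95.6 gives N ≥ 15.588, so the minimum integer is 16.
LSB = 3 V ÷ 2^16 = 3/65536 V = 45.776 µV.
V_rms = LSB/√12 = 13.2 µV.

13.2 µV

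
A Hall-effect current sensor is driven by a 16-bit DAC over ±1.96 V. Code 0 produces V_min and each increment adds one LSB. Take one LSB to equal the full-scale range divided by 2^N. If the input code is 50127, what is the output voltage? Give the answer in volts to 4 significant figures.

Full-scale range = 1.96 V − (-1.96 V) = 3.92 V. LSB = 3.92 V / 2^16.
Output = V_min + (50127/65536) × range = -1.96 + 0.764877 × 3.92 V
      = -1.96 + 2.99832 = 1.03832 V.

1.038 V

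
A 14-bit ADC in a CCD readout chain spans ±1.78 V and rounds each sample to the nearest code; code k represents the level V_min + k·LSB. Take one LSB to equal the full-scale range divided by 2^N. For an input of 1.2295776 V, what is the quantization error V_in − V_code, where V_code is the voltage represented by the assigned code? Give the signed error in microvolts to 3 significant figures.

−39.1 µV

The full-scale span is 1.78 − (-1.78) = 3.56 V. LSB = 3.56 V / 2^14 ≈ 217.3 µV.
Position in LSBs: (1.2295776 − (-1.78)) × 16384/3.56 = 13850.8201; rounding gives k = 13851.
V_code = -1.78 + (13851/16384) × 3.56 = 1.2296166992 V.
e = 1.2295776 − (1.2296166992) = −39.1 µV.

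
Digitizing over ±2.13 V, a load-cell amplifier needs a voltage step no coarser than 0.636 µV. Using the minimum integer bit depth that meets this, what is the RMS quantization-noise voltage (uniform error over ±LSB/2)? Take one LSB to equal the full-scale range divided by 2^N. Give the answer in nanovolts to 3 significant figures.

Range = 2.13 − (-2.13) = 4.26 V.
4.26 V / 0.636 µV = 6.698e6. Since 2^22 = 4194304 and 2^23 = 8388608, N = 23.
Step size = 4.26/8388608 V = 0.50783 µV.
V_rms = LSB/√12 = 147 nV.

147 nV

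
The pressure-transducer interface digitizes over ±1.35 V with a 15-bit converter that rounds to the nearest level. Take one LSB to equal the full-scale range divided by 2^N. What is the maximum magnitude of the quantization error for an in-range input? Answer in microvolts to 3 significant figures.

41.2 µV

Span: 1.35 V − (-1.35 V) = 2.7 V.
LSB = 2.7 V / 2^15 = 82.397 µV.
|e|_max = LSB/2 = 41.2 µV.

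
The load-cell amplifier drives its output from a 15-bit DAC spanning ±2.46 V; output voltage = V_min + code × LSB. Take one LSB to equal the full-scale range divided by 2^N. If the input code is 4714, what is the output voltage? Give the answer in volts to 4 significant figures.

Range = 2.46 − (-2.46) = 4.92 V. LSB = 4.92 V / 2^15.
V_out = V_min + code × LSB = -2.46 V + 4714 × 4.92 V / 32768
      = -2.46 V + 0.707791 V = -1.75221 V.

-1.752 V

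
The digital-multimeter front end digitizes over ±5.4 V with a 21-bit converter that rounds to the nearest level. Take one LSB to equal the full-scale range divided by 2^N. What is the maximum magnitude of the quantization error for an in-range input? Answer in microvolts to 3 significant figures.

The full-scale span is 5.4 − (-5.4) = 10.8 V.
Step size = 10.8/2097152 V = 5.1498 µV.
A rounding quantizer has |error| ≤ LSB/2 = 2.57 µV.

2.57 µV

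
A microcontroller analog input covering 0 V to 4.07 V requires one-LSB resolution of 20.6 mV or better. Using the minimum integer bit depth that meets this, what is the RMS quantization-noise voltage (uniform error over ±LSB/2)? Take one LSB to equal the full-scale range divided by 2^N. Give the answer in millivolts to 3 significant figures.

4.59 mV

V_FS = 4.07 V.
Required number of levels: 4.07/20.6 mV = 197.57; smallest N with 2^N ≥ that is 8.
One LSB is 4.07 V / 256 = 15.898 mV.
RMS noise = LSB/√12 = 4.59 mV.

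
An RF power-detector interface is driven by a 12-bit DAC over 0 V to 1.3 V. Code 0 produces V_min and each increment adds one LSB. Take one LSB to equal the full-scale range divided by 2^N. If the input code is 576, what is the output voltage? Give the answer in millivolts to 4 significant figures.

182.8 mV

Full-scale range = 1.3 V. LSB = 1.3 V / 2^12.
Output = V_min + (576/4096) × range = 0 + 0.140625 × 1.3 V
      = 0 V + 0.182813 V = 0.182813 V.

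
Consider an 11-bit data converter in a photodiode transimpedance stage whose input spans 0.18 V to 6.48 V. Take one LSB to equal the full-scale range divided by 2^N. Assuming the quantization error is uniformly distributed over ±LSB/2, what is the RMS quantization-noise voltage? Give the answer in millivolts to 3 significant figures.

0.888 mV

Full-scale range = 6.48 V − (0.18 V) = 6.3 V.
LSB = 6.3 V ÷ 2^11 = 6.3/2048 V = 3.0762 mV.
V_rms = LSB/√12 = 3.0762 mV / √12 = 0.888 mV.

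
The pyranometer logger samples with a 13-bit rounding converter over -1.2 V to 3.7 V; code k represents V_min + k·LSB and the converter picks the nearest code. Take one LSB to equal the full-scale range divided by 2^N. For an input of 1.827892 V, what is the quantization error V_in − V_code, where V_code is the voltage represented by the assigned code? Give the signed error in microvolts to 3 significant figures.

Span: 3.7 V − (-1.2 V) = 4.9 V. LSB = 4.9 V / 2^13 ≈ 0.5981 mV.
(V_in − V_min)/LSB = (1.827892 − (-1.2)) × 8192/4.9 = 5062.1411 → nearest code k = 5062.
Reconstructed level: -1.2 + 5062 × 4.9/8192 V = 1.827807617 V.
e = 1.827892 − (1.827807617) = +84.4 µV.

+84.4 µV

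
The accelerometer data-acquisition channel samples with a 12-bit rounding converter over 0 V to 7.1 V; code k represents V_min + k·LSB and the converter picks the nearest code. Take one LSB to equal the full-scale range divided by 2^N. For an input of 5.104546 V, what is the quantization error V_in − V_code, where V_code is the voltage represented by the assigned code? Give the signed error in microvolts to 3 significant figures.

−312 µV

Span = 7.1 V. LSB = 7.1 V / 2^12 ≈ 1.733 mV.
(V_in − V_min)/LSB = (5.104546 − (0)) × 4096/7.1 = 2944.8198 → nearest code k = 2945.
V_code = 0 + (2945/4096) × 7.1 = 5.104858398 V.
Error = V_in − V_code = 5.104546 − (5.104858398) = −312 µV.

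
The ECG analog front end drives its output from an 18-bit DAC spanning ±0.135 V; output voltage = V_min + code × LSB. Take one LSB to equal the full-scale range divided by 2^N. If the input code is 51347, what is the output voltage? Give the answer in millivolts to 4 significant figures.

The full-scale span is 0.135 − (-0.135) = 0.27 V. LSB = 0.27 V / 2^18.
V_out = V_min + code × LSB = -0.135 V + 51347 × 0.27 V / 262144
      = -0.135 V + 0.0528858 V = -0.0821142 V.

-82.11 mV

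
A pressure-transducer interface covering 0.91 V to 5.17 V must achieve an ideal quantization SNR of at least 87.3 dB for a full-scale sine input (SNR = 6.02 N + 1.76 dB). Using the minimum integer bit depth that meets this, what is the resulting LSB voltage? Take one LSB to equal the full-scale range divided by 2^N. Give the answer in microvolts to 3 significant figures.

130 µV

Range = 5.17 − (0.91) = 4.26 V.
N ≥ (87.3 − 1.76)/6.02 = 14.209 → N_min = 15.
LSB = 4.26 V ÷ 2^15 = 4.26/32768 V = 130 µV.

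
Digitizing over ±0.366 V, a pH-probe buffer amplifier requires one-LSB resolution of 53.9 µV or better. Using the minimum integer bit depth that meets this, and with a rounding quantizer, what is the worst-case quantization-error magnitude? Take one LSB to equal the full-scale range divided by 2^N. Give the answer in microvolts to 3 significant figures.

22.3 µV

The full-scale span is 0.366 − (-0.366) = 0.732 V.
0.732 V / 53.9 µV = 13580. Since 2^13 = 8192 and 2^14 = 16384, N = 14.
LSB = 0.732 V ÷ 2^14 = 0.732/16384 V = 44.678 µV.
Max error for round-to-nearest is LSB/2 = 22.3 µV.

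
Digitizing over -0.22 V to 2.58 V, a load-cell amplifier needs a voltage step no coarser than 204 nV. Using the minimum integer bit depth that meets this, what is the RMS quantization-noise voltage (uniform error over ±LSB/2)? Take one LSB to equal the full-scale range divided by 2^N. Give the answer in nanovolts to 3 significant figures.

Span: 2.58 V − (-0.22 V) = 2.8 V.
Levels needed ≥ 2.8/204 nV = 1.373e7. 2^24 = 16777216 suffices, so N_min = 24.
LSB = 2.8 V ÷ 2^24 = 2.8/16777216 V = 166.89 nV.
V_rms = LSB/√12 = 48.2 nV.

48.2 nV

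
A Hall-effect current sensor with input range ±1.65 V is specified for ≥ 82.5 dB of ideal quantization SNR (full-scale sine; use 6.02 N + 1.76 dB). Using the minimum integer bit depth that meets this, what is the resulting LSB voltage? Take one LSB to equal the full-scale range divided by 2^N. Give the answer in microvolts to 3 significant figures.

Full-scale range = 1.65 V − (-1.65 V) = 3.3 V.
N ≥ (82.5 − 1.76)/6.02 = 13.412 → N_min = 14.
LSB = 3.3 V ÷ 2^14 = 3.3/16384 V = 201 µV.

201 µV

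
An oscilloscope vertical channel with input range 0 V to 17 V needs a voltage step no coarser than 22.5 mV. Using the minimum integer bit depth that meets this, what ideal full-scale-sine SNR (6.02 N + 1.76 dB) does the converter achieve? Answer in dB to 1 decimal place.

62.0 dB

V_FS = 17 V.
Need 2^N ≥ 17 V / 22.5 mV = 755.6 → N_min = 10.
6.02(10) + 1.76 = 61.96 dB.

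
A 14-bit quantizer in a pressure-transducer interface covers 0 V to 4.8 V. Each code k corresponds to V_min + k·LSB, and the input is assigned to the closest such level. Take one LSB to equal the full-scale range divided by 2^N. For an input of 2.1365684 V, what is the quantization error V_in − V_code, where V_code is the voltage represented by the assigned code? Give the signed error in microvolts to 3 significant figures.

V_FS = 4.8 V. LSB = 4.8 V / 2^14 ≈ 293.0 µV.
Position in LSBs: (2.1365684 − (0)) × 16384/4.8 = 7292.8201; rounding gives k = 7293.
V_code = 0 + (7293/16384) × 4.8 = 2.1366210938 V.
V_in − V_code = 2.1365684 − (2.1366210938) = −52.7 µV.

−52.7 µV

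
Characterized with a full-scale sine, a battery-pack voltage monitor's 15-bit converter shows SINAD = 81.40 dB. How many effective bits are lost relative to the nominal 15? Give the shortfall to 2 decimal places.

Effective bits = (81.40 − 1.76)/6.02 = 13.2292.
Lost resolution: 15 − 13.2292 = 1.7708 bits.

1.77 bits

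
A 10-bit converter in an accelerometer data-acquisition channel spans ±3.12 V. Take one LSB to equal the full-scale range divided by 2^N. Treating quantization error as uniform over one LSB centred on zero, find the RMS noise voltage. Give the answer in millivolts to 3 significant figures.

Range = 3.12 − (-3.12) = 6.24 V.
Step size = 6.24/1024 V = 6.0938 mV.
V_rms = LSB/√12 = 6.0938 mV / √12 = 1.76 mV.

1.76 mV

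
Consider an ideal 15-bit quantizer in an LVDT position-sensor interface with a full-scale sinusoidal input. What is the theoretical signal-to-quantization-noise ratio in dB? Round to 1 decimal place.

92.1 dB

6.02(15) + 1.76 = 90.30 + 1.76 = 92.06 dB.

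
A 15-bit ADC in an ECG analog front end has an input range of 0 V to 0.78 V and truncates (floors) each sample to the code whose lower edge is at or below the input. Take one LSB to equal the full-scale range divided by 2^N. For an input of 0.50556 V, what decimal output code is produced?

21238

Span = 0.78 V. LSB = 0.78 V / 2^15 ≈ 23.80 µV.
V_in − V_min = 0.50556 − (0) = 0.50556 V.
Divide by LSB: 0.50556 × 32768/0.78 = 21238.7052.
Truncating gives code 21238.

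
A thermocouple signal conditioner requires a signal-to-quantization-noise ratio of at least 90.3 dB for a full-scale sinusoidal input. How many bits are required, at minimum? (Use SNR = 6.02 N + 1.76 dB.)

Required N = ⌈(90.3 − 1.76)/6.02⌉ = ⌈14.708⌉ = 15.

15 bits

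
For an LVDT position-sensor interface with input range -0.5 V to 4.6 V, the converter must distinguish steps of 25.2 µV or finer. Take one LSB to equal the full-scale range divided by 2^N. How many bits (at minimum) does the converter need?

18 bits

Span: 4.6 V − (-0.5 V) = 5.1 V.
Levels needed ≥ 5.1/25.2 µV = 202400. 2^18 = 262144 suffices, so N_min = 18.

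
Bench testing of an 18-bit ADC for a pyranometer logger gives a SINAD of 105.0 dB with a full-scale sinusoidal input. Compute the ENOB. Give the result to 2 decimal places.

ENOB = (105.0 − 1.76)/6.02 = 17.1495 bits.

17.15 bits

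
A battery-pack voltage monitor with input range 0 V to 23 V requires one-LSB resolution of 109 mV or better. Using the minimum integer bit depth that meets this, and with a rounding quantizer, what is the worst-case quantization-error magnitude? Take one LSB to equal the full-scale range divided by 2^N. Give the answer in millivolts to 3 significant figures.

44.9 mV

V_FS = 23 V.
Required number of levels: 23/109 mV = 211.01; smallest N with 2^N ≥ that is 8.
LSB = 23 V / 2^8 = 89.844 mV.
Max error for round-to-nearest is LSB/2 = 44.9 mV.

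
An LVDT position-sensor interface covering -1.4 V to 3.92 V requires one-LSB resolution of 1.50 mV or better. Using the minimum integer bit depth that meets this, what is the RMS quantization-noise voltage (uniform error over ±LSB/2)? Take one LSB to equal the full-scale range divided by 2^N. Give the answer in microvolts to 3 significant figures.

375 µV

Range = 3.92 − (-1.4) = 5.32 V.
Levels needed ≥ 5.32/1.50 mV = 3547. 2^12 = 4096 suffices, so N_min = 12.
LSB = 5.32 V ÷ 2^12 = 5.32/4096 V = 1.2988 mV.
V_rms = LSB/√12 = 375 µV.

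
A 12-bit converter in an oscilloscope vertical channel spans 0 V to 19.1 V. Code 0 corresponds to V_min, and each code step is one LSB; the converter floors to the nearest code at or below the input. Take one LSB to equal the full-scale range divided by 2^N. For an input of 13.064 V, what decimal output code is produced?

2801

Range is 19.1 V. LSB = 19.1 V / 2^12 ≈ 4.663 mV.
(V_in − V_min) × 2^12/range = (13.064 − (0)) × 4096/19.1 = 2801.578.
Floor → code = 2801.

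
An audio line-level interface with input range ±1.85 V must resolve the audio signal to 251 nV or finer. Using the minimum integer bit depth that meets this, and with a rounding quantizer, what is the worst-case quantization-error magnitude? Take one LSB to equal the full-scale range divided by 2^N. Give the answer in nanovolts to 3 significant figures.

Full-scale range = 1.85 V − (-1.85 V) = 3.7 V.
Need 2^N ≥ 3.7 V / 251 nV = 1.474e7 → N_min = 24.
Step size = 3.7/16777216 V = 220.54 nV.
Half an LSB is 110 nV.

110 nV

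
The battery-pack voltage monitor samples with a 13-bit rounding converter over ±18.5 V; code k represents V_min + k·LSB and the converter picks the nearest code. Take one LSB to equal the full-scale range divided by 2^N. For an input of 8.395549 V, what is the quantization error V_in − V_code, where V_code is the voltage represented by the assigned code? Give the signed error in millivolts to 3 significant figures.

Range = 18.5 − (-18.5) = 37 V. LSB = 37 V / 2^13 ≈ 4.517 mV.
(V_in − V_min)/LSB = (8.395549 − (-18.5)) × 8192/37 = 5954.8199 → nearest code k = 5955.
V_code = -18.5 + (5955/8192) × 37 = 8.396362305 V.
Error = V_in − V_code = 8.395549 − (8.396362305) = −0.813 mV.

−0.813 mV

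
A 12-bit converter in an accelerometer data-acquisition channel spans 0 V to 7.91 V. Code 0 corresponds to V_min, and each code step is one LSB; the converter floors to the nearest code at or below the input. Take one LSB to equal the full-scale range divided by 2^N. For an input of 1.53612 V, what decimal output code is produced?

795

Range is 7.91 V. LSB = 7.91 V / 2^12 ≈ 1.931 mV.
(V_in − V_min) × 2^12/range = (1.53612 − (0)) × 4096/7.91 = 795.442.
Floor → code = 795.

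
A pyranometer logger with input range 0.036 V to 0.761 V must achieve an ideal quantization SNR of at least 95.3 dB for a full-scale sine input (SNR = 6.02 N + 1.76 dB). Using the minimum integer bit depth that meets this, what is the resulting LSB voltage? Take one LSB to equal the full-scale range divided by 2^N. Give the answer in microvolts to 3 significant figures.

11.1 µV

Full-scale range = 0.761 V − (0.036 V) = 0.725 V.
6.02 N + 1.76 ≥ 95.3 gives N ≥ 15.538, so the minimum integer is 16.
Step size = 0.725/65536 V = 11.1 µV.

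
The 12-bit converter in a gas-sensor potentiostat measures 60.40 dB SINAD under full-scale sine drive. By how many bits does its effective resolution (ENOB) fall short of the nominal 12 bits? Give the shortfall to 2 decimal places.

2.26 bits

N_eff = (60.40 − 1.76)/6.02 = 9.7409 bits.
Shortfall = 12 − 9.7409 = 2.2591 bits.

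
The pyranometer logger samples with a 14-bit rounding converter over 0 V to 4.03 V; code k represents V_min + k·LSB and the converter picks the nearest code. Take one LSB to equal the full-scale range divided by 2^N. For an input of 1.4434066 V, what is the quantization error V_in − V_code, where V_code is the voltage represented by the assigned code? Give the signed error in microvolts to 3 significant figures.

Span = 4.03 V. LSB = 4.03 V / 2^14 ≈ 246.0 µV.
(V_in − V_min)/LSB = (1.4434066 − (0)) × 16384/4.03 = 5868.1821 → nearest code k = 5868.
V_code = V_min + k × range/2^14 = 0 + 5868 × 4.03/16384 = 1.4433618164 V.
Error = V_in − V_code = 1.4434066 − (1.4433618164) = +44.8 µV.

+44.8 µV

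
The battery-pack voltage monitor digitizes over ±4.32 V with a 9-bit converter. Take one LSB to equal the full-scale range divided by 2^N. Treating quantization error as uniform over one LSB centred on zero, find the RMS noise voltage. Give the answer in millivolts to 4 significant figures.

4.871 mV

Full-scale range = 4.32 V − (-4.32 V) = 8.64 V.
Step size = 8.64/512 V = 16.8750 mV.
V_rms = LSB/√12 = 16.8750 mV / √12 = 4.871 mV.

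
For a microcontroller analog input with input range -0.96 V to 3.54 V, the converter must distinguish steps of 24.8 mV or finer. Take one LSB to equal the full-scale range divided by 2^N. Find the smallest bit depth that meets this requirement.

8 bits

Range = 3.54 − (-0.96) = 4.5 V.
Need 2^N ≥ 4.5 V / 24.8 mV = 181.5 → N_min = 8.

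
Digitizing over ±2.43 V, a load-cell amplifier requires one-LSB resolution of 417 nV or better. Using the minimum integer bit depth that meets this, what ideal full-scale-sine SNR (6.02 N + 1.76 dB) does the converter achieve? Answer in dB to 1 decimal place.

146.2 dB

Range = 2.43 − (-2.43) = 4.86 V.
Required number of levels: 4.86/417 nV = 1.1655e7; smallest N with 2^N ≥ that is 24.
Ideal SNR at N = 24: 6.02·24 + 1.76 = 146.2 dB.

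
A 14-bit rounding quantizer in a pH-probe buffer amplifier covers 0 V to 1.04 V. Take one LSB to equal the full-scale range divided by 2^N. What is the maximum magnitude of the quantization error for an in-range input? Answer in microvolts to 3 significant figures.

31.7 µV

Full-scale range = 1.04 V.
One LSB is 1.04 V / 16384 = 63.477 µV.
|e|_max = LSB/2 = 31.7 µV.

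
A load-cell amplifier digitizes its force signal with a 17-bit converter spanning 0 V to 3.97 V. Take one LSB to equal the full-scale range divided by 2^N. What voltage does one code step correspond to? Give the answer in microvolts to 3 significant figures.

30.3 µV

V_FS = 3.97 V.
2^17 = 131072 levels.
LSB = 3.97 V / 2^17 = 30.3 µV.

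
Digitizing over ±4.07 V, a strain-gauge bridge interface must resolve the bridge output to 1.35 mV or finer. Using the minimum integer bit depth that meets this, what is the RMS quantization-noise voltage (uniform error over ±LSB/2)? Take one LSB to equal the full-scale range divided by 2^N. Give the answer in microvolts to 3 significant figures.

287 µV

Span: 4.07 V − (-4.07 V) = 8.14 V.
Required number of levels: 8.14/1.35 mV = 6029.6; smallest N with 2^N ≥ that is 13.
One LSB is 8.14 V / 8192 = 0.99365 mV.
σ_q = LSB/√12 = 0.99365 mV/3.4641 = 287 µV.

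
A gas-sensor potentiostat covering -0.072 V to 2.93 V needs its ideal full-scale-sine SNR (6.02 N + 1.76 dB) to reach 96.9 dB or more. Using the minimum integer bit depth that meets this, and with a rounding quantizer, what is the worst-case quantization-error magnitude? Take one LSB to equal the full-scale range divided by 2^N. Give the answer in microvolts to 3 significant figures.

The full-scale span is 2.93 − (-0.072) = 3.002 V.
Solving 6.02 N ≥ 96.9 − 1.76: N ≥ 15.804. Round up → N = 16.
One LSB is 3.002 V / 65536 = 45.807 µV.
|e|_max = LSB/2 = 22.9 µV.

22.9 µV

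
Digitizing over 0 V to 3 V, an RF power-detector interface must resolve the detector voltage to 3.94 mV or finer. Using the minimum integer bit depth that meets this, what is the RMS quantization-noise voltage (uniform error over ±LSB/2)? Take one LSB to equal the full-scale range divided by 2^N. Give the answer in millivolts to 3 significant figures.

V_FS = 3 V.
Levels needed ≥ 3/3.94 mV = 761.4. 2^10 = 1024 suffices, so N_min = 10.
Step size = 3/1024 V = 2.9297 mV.
V_rms = LSB/√12 = 0.846 mV.

0.846 mV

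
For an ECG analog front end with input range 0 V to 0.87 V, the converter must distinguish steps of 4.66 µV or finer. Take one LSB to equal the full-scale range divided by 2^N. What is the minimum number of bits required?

18 bits

V_FS = 0.87 V.
0.87 V / 4.66 µV = 186700. Since 2^17 = 131072 and 2^18 = 262144, N = 18.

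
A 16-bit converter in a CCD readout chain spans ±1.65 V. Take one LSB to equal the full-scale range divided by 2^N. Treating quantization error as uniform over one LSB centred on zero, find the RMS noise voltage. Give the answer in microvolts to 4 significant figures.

The full-scale span is 1.65 − (-1.65) = 3.3 V.
LSB = 3.3 V ÷ 2^16 = 3.3/65536 V = 50.3540 µV.
V_rms = LSB/√12 = 50.3540 µV / √12 = 14.54 µV.

14.54 µV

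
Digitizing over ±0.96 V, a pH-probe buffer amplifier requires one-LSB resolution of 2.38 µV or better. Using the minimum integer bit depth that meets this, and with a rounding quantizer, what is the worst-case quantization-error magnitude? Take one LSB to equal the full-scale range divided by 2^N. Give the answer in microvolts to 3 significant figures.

0.916 µV

Full-scale range = 0.96 V − (-0.96 V) = 1.92 V.
Levels needed ≥ 1.92/2.38 µV = 806700. 2^20 = 1048576 suffices, so N_min = 20.
LSB = 1.92 V ÷ 2^20 = 1.92/1048576 V = 1.8311 µV.
|e|_max = LSB/2 = 0.916 µV.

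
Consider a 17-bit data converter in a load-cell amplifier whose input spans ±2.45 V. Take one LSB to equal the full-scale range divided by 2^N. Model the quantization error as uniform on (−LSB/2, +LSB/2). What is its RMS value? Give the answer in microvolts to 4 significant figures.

The full-scale span is 2.45 − (-2.45) = 4.9 V.
One LSB is 4.9 V / 131072 = 37.3840 µV.
RMS of a uniform error over width LSB is LSB/√12 = 10.79 µV.

10.79 µV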